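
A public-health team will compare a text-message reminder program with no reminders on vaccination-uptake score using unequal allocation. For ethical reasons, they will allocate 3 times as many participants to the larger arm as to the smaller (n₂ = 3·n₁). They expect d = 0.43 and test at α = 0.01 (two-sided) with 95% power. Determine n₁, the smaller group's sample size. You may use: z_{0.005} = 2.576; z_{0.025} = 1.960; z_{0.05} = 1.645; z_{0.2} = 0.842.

n₁ = 129

With allocation ratio k = n₂/n₁ = 3, Var(x̄₁−x̄₂) = σ²(1/n₁ + 1/(k·n₁)) = σ²·(k+1)/(k·n₁).
So n₁ = (1 + 1/k)·((z_{α/2} + z_β)/d)² = 1.333 × (4.221/0.43)².
n₁ = 1.333 × 96.36 = 128.5.
Round up: n₁ = 129, giving n₂ = 3 × 129 = 387.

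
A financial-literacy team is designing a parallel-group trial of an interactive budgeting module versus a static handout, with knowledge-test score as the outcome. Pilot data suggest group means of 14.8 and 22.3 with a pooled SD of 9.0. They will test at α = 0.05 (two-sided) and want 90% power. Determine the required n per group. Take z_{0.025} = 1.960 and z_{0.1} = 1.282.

Cohen's d = |M₁ − M₂| / SD_pooled = |14.8 − 22.3| / 9.0 = 7.5 / 9.0 = 0.833.
For two independent groups with equal n: n = 2·((z_{α/2} + z_β) / d)².
z_{α/2} + z_β = 1.960 + 1.282 = 3.242.
n = 2 × (3.242 / 0.833)² = 2 × 3.892² = 2 × 15.15 = 30.3.
Round up to the next whole participant.

n = 31 per group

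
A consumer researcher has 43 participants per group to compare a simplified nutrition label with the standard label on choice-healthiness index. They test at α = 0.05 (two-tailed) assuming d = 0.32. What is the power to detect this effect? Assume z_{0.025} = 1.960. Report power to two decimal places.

power ≈ 0.32

For two equal groups, power = Φ(d·√(n/2) − z_{α/2}).
d·√(n/2) = 0.32 × √(43/2) = 0.32 × 4.637 = 1.484.
z_β = 1.484 − 1.960 = -0.476.
Power = Φ(-0.476) = 0.317.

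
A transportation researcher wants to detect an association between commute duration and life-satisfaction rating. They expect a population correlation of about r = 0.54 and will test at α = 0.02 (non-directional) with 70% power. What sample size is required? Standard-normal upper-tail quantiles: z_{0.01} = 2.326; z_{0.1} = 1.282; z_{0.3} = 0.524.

n = 26

Fisher's z: C = ½·ln((1+r)/(1−r)) = ½·ln(3.3478) = 0.6042.
n = ((z_{α/2} + z_β)/C)² + 3.
(2.326 + 0.524) / 0.6042 = 2.850 / 0.6042 = 4.717.
n = 4.717² + 3 = 22.25 + 3 = 25.2.
Round up.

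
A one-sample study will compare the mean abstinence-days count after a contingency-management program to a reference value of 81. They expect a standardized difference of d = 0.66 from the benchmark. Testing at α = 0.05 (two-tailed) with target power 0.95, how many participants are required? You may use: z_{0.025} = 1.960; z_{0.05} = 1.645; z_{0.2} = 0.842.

For a one-sample test: n = ((z_{α/2} + z_β) / d)².
z_{α/2} + z_β = 1.960 + 1.645 = 3.605.
n = (3.605 / 0.66)² = 5.462² = 29.83.
Round up.

n = 30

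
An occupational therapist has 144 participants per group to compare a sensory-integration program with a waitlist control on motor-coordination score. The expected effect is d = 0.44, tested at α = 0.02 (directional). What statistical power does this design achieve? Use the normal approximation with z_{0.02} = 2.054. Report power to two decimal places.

power ≈ 0.95

For two equal groups, power = Φ(d·√(n/2) − z_{α}).
d·√(n/2) = 0.44 × √(144/2) = 0.44 × 8.485 = 3.734.
z_β = 3.734 − 2.054 = 1.680.
Power = Φ(1.680) = 0.953.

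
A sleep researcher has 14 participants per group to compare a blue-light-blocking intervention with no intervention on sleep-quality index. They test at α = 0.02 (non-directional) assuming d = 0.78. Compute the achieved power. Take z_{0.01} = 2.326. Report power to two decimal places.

power ≈ 0.40

For two equal groups, power = Φ(d·√(n/2) − z_{α/2}).
d·√(n/2) = 0.78 × √(14/2) = 0.78 × 2.646 = 2.064.
z_β = 2.064 − 2.326 = -0.262.
Power = Φ(-0.262) = 0.397.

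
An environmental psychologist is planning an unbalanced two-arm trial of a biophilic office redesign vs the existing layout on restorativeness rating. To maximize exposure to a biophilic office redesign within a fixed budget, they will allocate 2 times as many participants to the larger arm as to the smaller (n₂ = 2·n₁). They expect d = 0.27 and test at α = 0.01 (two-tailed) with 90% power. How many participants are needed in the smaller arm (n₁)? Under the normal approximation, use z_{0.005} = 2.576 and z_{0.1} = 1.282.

n₁ = 307

With allocation ratio k = n₂/n₁ = 2, Var(x̄₁−x̄₂) = σ²(1/n₁ + 1/(k·n₁)) = σ²·(k+1)/(k·n₁).
So n₁ = (1 + 1/k)·((z_{α/2} + z_β)/d)² = 1.500 × (3.858/0.27)².
n₁ = 1.500 × 204.17 = 306.3.
Round up: n₁ = 307, giving n₂ = 2 × 307 = 614.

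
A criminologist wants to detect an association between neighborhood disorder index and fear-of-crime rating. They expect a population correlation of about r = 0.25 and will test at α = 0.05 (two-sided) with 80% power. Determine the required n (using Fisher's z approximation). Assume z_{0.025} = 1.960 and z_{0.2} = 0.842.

n = 124

Fisher's z: C = ½·ln((1+r)/(1−r)) = ½·ln(1.6667) = 0.2554.
n = ((z_{α/2} + z_β)/C)² + 3.
(1.960 + 0.842) / 0.2554 = 2.802 / 0.2554 = 10.971.
n = 10.971² + 3 = 120.36 + 3 = 123.4.
Round up.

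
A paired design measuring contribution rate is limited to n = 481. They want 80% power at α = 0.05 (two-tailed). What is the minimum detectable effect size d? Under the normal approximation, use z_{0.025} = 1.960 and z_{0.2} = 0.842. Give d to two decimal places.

d_min ≈ 0.13

For a single sample (or paired design) of n = 481: d_min = (z_{α/2} + z_β)/√n.
z-sum = 1.960 + 0.842 = 2.802.
d_min = 2.802 / √481 = 2.802 / 21.932 = 0.128.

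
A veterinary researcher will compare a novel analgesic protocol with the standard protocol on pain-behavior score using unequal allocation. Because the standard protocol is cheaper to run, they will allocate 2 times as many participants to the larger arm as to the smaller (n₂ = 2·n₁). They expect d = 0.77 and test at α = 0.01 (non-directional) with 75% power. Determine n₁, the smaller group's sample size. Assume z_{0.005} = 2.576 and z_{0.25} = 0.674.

n₁ = 27

With allocation ratio k = n₂/n₁ = 2, Var(x̄₁−x̄₂) = σ²(1/n₁ + 1/(k·n₁)) = σ²·(k+1)/(k·n₁).
So n₁ = (1 + 1/k)·((z_{α/2} + z_β)/d)² = 1.500 × (3.250/0.77)².
n₁ = 1.500 × 17.81 = 26.7.
Round up: n₁ = 27, giving n₂ = 2 × 27 = 54.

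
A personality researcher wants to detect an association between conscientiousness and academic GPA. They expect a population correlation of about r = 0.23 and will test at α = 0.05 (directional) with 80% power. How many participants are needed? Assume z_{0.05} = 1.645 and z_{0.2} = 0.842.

n = 116

Fisher's z: C = ½·ln((1+r)/(1−r)) = ½·ln(1.5974) = 0.2342.
n = ((z_{α} + z_β)/C)² + 3.
(1.645 + 0.842) / 0.2342 = 2.487 / 0.2342 = 10.619.
n = 10.619² + 3 = 112.77 + 3 = 115.8.
Round up.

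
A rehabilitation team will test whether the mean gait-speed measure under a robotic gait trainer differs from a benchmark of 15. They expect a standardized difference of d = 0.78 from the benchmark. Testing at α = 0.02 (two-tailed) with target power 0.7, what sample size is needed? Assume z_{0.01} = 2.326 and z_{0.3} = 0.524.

For a one-sample test: n = ((z_{α/2} + z_β) / d)².
z_{α/2} + z_β = 2.326 + 0.524 = 2.850.
n = (2.850 / 0.78)² = 3.654² = 13.35.
Round up.

n = 14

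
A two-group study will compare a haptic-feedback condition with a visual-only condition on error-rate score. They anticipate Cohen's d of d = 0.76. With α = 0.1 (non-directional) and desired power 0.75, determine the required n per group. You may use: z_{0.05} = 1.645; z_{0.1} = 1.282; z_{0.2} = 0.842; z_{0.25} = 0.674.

n = 19 per group

For two independent groups with equal n: n = 2·((z_{α/2} + z_β) / d)².
z_{α/2} + z_β = 1.645 + 0.674 = 2.319.
n = 2 × (2.319 / 0.76)² = 2 × 3.051² = 2 × 9.31 = 18.6.
Round up to the next whole participant.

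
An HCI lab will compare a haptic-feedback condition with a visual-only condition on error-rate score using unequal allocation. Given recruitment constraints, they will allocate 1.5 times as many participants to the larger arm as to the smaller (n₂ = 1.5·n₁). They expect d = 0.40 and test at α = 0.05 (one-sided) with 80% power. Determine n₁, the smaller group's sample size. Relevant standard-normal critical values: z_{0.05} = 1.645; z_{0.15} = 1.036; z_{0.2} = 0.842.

With allocation ratio k = n₂/n₁ = 1.5, Var(x̄₁−x̄₂) = σ²(1/n₁ + 1/(k·n₁)) = σ²·(k+1)/(k·n₁).
So n₁ = (1 + 1/k)·((z_{α} + z_β)/d)² = 1.667 × (2.487/0.40)².
n₁ = 1.667 × 38.66 = 64.4.
Round up: n₁ = 65, giving n₂ = ⌈1.5 × 65⌉ = ⌈97.5⌉ = 98.

n₁ = 65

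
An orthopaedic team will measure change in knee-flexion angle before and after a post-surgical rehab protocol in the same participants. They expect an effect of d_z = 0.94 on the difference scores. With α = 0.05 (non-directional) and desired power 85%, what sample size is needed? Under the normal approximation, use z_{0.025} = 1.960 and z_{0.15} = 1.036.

For a paired (one-sample on differences) test: n = ((z_{α/2} + z_β) / d)².
z_{α/2} + z_β = 1.960 + 1.036 = 2.996.
n = (2.996 / 0.94)² = 3.187² = 10.16.
Round up.

n = 11 pairs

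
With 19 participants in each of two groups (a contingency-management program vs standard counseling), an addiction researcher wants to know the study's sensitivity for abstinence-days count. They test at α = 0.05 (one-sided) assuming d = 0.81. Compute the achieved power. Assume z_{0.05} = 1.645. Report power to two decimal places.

For two equal groups, power = Φ(d·√(n/2) − z_{α}).
d·√(n/2) = 0.81 × √(19/2) = 0.81 × 3.082 = 2.497.
z_β = 2.497 − 1.645 = 0.852.
Power = Φ(0.852) = 0.803.

power ≈ 0.80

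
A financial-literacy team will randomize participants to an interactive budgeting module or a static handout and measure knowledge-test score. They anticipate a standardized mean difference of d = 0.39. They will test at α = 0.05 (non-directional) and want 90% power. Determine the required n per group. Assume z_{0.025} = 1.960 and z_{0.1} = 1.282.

For two independent groups with equal n: n = 2·((z_{α/2} + z_β) / d)².
z_{α/2} + z_β = 1.960 + 1.282 = 3.242.
n = 2 × (3.242 / 0.39)² = 2 × 8.313² = 2 × 69.10 = 138.2.
Round up to the next whole participant.

n = 139 per group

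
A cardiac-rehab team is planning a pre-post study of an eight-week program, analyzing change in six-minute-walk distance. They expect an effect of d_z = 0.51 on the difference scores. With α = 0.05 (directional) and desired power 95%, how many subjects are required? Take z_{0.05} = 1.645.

For a paired (one-sample on differences) test: n = ((z_{α} + z_β) / d)².
z_{α} + z_β = 1.645 + 1.645 = 3.290.
n = (3.290 / 0.51)² = 6.451² = 41.62.
Round up.

n = 42 pairs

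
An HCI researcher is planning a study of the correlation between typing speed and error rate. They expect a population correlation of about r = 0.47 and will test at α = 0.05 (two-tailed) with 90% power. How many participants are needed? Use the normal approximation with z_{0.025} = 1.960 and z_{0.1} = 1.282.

Fisher's z: C = ½·ln((1+r)/(1−r)) = ½·ln(2.7736) = 0.5101.
n = ((z_{α/2} + z_β)/C)² + 3.
(1.960 + 1.282) / 0.5101 = 3.242 / 0.5101 = 6.356.
n = 6.356² + 3 = 40.39 + 3 = 43.4.
Round up.

n = 44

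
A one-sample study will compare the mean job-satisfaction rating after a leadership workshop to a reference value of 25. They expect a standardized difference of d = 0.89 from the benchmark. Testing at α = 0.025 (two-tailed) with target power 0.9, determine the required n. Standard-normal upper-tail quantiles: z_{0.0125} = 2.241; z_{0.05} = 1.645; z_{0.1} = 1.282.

For a one-sample test: n = ((z_{α/2} + z_β) / d)².
z_{α/2} + z_β = 2.241 + 1.282 = 3.523.
n = (3.523 / 0.89)² = 3.958² = 15.67.
Round up.

n = 16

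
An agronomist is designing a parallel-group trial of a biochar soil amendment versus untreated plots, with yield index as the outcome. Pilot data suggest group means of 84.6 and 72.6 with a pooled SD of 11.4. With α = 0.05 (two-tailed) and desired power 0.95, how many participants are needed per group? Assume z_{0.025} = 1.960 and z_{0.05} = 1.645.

n = 24 per group

Cohen's d = |M₁ − M₂| / SD_pooled = |84.6 − 72.6| / 11.4 = 12.0 / 11.4 = 1.053.
For two independent groups with equal n: n = 2·((z_{α/2} + z_β) / d)².
z_{α/2} + z_β = 1.960 + 1.645 = 3.605.
n = 2 × (3.605 / 1.053)² = 2 × 3.424² = 2 × 11.72 = 23.4.
Round up to the next whole participant.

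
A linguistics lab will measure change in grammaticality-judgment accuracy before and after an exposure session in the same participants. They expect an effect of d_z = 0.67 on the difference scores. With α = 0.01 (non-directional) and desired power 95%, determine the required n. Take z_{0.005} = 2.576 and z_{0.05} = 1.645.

For a paired (one-sample on differences) test: n = ((z_{α/2} + z_β) / d)².
z_{α/2} + z_β = 2.576 + 1.645 = 4.221.
n = (4.221 / 0.67)² = 6.300² = 39.69.
Round up.

n = 40 pairs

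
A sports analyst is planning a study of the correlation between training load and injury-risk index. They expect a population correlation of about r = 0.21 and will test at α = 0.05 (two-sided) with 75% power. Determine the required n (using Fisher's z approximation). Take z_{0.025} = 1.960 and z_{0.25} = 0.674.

Fisher's z: C = ½·ln((1+r)/(1−r)) = ½·ln(1.5316) = 0.2132.
n = ((z_{α/2} + z_β)/C)² + 3.
(1.960 + 0.674) / 0.2132 = 2.634 / 0.2132 = 12.355.
n = 12.355² + 3 = 152.64 + 3 = 155.6.
Round up.

n = 156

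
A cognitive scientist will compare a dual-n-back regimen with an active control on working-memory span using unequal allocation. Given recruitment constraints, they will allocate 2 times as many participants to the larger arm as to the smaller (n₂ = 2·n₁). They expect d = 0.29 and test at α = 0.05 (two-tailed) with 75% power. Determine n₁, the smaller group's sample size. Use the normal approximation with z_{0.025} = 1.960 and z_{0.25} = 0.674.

n₁ = 124

With allocation ratio k = n₂/n₁ = 2, Var(x̄₁−x̄₂) = σ²(1/n₁ + 1/(k·n₁)) = σ²·(k+1)/(k·n₁).
So n₁ = (1 + 1/k)·((z_{α/2} + z_β)/d)² = 1.500 × (2.634/0.29)².
n₁ = 1.500 × 82.50 = 123.7.
Round up: n₁ = 124, giving n₂ = 2 × 124 = 248.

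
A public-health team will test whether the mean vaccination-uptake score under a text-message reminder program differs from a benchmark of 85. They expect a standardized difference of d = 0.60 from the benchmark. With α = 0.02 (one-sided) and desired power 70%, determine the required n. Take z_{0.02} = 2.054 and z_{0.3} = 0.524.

n = 19

For a one-sample test: n = ((z_{α} + z_β) / d)².
z_{α} + z_β = 2.054 + 0.524 = 2.578.
n = (2.578 / 0.60)² = 4.297² = 18.46.
Round up.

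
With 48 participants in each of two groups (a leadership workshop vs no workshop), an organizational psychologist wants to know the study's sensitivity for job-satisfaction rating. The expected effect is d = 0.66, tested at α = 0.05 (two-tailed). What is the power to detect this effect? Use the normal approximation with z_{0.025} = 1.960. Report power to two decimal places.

For two equal groups, power = Φ(d·√(n/2) − z_{α/2}).
d·√(n/2) = 0.66 × √(48/2) = 0.66 × 4.899 = 3.233.
z_β = 3.233 − 1.960 = 1.273.
Power = Φ(1.273) = 0.899.

power ≈ 0.90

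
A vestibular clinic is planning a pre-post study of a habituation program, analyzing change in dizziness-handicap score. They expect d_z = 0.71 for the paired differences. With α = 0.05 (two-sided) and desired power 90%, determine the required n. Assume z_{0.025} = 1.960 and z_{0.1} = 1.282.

n = 21 pairs

For a paired (one-sample on differences) test: n = ((z_{α/2} + z_β) / d)².
z_{α/2} + z_β = 1.960 + 1.282 = 3.242.
n = (3.242 / 0.71)² = 4.566² = 20.85.
Round up.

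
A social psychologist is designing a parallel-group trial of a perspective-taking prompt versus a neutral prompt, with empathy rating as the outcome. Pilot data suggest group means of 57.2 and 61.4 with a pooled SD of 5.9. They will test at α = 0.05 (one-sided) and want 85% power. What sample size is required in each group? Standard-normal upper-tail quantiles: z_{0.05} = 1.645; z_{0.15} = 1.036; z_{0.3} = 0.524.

Cohen's d = |M₁ − M₂| / SD_pooled = |57.2 − 61.4| / 5.9 = 4.2 / 5.9 = 0.712.
For two independent groups with equal n: n = 2·((z_{α} + z_β) / d)².
z_{α} + z_β = 1.645 + 1.036 = 2.681.
n = 2 × (2.681 / 0.712)² = 2 × 3.765² = 2 × 14.18 = 28.4.
Round up to the next whole participant.

n = 29 per group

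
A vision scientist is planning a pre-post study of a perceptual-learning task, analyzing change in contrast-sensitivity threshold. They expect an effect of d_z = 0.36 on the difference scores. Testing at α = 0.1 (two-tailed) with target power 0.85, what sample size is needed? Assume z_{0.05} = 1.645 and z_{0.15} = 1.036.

For a paired (one-sample on differences) test: n = ((z_{α/2} + z_β) / d)².
z_{α/2} + z_β = 1.645 + 1.036 = 2.681.
n = (2.681 / 0.36)² = 7.447² = 55.46.
Round up.

n = 56 pairs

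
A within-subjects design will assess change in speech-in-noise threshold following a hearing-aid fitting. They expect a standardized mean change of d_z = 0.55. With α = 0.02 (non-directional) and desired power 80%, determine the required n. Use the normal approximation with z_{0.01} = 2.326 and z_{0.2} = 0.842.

n = 34 pairs

For a paired (one-sample on differences) test: n = ((z_{α/2} + z_β) / d)².
z_{α/2} + z_β = 2.326 + 0.842 = 3.168.
n = (3.168 / 0.55)² = 5.760² = 33.18.
Round up.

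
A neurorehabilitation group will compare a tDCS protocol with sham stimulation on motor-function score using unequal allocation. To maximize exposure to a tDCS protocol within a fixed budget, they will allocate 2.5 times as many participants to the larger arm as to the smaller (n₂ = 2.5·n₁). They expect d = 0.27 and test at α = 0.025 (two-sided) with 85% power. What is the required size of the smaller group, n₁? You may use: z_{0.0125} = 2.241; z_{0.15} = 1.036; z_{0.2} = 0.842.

n₁ = 207

With allocation ratio k = n₂/n₁ = 2.5, Var(x̄₁−x̄₂) = σ²(1/n₁ + 1/(k·n₁)) = σ²·(k+1)/(k·n₁).
So n₁ = (1 + 1/k)·((z_{α/2} + z_β)/d)² = 1.400 × (3.277/0.27)².
n₁ = 1.400 × 147.31 = 206.2.
Round up: n₁ = 207, giving n₂ = ⌈2.5 × 207⌉ = ⌈517.5⌉ = 518.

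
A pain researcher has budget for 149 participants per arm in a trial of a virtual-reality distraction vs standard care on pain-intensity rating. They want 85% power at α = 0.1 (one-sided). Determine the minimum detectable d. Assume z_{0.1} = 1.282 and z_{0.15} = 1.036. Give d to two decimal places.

For two independent groups of n = 149 each: d_min = (z_{α} + z_β)·√(2/n).
z-sum = 1.282 + 1.036 = 2.318.
d_min = 2.318 × √(2/149) = 2.318 × 0.1159 = 0.269.

d_min ≈ 0.27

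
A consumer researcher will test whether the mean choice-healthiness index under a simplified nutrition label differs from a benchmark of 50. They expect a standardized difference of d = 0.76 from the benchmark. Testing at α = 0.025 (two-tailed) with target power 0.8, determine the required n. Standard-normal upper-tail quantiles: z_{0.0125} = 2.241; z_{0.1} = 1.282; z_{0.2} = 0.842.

For a one-sample test: n = ((z_{α/2} + z_β) / d)².
z_{α/2} + z_β = 2.241 + 0.842 = 3.083.
n = (3.083 / 0.76)² = 4.057² = 16.46.
Round up.

n = 17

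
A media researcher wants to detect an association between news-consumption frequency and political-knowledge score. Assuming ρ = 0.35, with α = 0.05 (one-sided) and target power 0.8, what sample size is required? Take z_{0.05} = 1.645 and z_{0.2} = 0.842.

n = 50

Fisher's z: C = ½·ln((1+r)/(1−r)) = ½·ln(2.0769) = 0.3654.
n = ((z_{α} + z_β)/C)² + 3.
(1.645 + 0.842) / 0.3654 = 2.487 / 0.3654 = 6.806.
n = 6.806² + 3 = 46.32 + 3 = 49.3.
Round up.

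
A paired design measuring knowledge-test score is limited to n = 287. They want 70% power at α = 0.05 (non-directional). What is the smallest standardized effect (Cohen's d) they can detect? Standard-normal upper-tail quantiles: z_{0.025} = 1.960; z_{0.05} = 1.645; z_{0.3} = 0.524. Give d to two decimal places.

For a single sample (or paired design) of n = 287: d_min = (z_{α/2} + z_β)/√n.
z-sum = 1.960 + 0.524 = 2.484.
d_min = 2.484 / √287 = 2.484 / 16.941 = 0.147.

d_min ≈ 0.15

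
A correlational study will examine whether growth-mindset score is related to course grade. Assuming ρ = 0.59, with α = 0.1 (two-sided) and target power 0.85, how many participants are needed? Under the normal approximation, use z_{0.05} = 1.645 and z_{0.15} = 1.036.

Fisher's z: C = ½·ln((1+r)/(1−r)) = ½·ln(3.8780) = 0.6777.
n = ((z_{α/2} + z_β)/C)² + 3.
(1.645 + 1.036) / 0.6777 = 2.681 / 0.6777 = 3.956.
n = 3.956² + 3 = 15.65 + 3 = 18.7.
Round up.

n = 19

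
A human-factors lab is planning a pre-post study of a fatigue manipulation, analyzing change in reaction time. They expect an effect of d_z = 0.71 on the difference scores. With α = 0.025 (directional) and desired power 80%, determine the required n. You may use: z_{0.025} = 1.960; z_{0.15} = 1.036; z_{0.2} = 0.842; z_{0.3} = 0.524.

For a paired (one-sample on differences) test: n = ((z_{α} + z_β) / d)².
z_{α} + z_β = 1.960 + 0.842 = 2.802.
n = (2.802 / 0.71)² = 3.946² = 15.57.
Round up.

n = 16 pairs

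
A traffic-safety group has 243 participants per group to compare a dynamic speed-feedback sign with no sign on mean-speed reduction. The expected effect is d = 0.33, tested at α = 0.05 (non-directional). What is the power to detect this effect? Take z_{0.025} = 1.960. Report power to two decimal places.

For two equal groups, power = Φ(d·√(n/2) − z_{α/2}).
d·√(n/2) = 0.33 × √(243/2) = 0.33 × 11.023 = 3.637.
z_β = 3.637 − 1.960 = 1.677.
Power = Φ(1.677) = 0.953.

power ≈ 0.95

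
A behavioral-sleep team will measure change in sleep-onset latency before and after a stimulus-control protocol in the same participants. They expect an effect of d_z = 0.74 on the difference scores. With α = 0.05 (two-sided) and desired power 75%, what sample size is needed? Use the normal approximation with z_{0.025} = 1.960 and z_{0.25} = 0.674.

For a paired (one-sample on differences) test: n = ((z_{α/2} + z_β) / d)².
z_{α/2} + z_β = 1.960 + 0.674 = 2.634.
n = (2.634 / 0.74)² = 3.559² = 12.67.
Round up.

n = 13 pairs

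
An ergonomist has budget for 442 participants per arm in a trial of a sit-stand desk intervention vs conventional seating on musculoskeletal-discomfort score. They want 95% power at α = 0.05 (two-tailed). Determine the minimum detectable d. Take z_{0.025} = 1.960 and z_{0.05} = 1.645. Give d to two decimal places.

d_min ≈ 0.24

For two independent groups of n = 442 each: d_min = (z_{α/2} + z_β)·√(2/n).
z-sum = 1.960 + 1.645 = 3.605.
d_min = 3.605 × √(2/442) = 3.605 × 0.0673 = 0.242.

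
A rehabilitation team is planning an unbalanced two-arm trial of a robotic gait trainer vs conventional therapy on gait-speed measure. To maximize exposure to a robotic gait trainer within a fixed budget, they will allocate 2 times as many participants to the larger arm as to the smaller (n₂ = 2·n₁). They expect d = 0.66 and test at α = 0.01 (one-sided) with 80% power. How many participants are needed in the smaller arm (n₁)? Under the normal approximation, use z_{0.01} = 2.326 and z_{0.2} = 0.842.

With allocation ratio k = n₂/n₁ = 2, Var(x̄₁−x̄₂) = σ²(1/n₁ + 1/(k·n₁)) = σ²·(k+1)/(k·n₁).
So n₁ = (1 + 1/k)·((z_{α} + z_β)/d)² = 1.500 × (3.168/0.66)².
n₁ = 1.500 × 23.04 = 34.6.
Round up: n₁ = 35, giving n₂ = 2 × 35 = 70.

n₁ = 35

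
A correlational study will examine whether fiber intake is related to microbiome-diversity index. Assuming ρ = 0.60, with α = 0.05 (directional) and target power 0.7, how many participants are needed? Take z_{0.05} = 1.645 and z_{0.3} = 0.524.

n = 13

Fisher's z: C = ½·ln((1+r)/(1−r)) = ½·ln(4.0000) = 0.6931.
n = ((z_{α} + z_β)/C)² + 3.
(1.645 + 0.524) / 0.6931 = 2.169 / 0.6931 = 3.129.
n = 3.129² + 3 = 9.79 + 3 = 12.8.
Round up.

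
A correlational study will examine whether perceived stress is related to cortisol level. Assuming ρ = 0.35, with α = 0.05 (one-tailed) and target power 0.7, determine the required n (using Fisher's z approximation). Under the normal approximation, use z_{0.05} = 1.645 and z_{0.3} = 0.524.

Fisher's z: C = ½·ln((1+r)/(1−r)) = ½·ln(2.0769) = 0.3654.
n = ((z_{α} + z_β)/C)² + 3.
(1.645 + 0.524) / 0.3654 = 2.169 / 0.3654 = 5.936.
n = 5.936² + 3 = 35.24 + 3 = 38.2.
Round up.

n = 39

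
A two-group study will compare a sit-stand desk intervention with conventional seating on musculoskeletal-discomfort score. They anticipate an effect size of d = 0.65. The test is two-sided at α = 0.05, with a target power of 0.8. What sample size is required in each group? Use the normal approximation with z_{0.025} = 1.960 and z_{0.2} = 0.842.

n = 38 per group

For two independent groups with equal n: n = 2·((z_{α/2} + z_β) / d)².
z_{α/2} + z_β = 1.960 + 0.842 = 2.802.
n = 2 × (2.802 / 0.65)² = 2 × 4.311² = 2 × 18.58 = 37.2.
Round up to the next whole participant.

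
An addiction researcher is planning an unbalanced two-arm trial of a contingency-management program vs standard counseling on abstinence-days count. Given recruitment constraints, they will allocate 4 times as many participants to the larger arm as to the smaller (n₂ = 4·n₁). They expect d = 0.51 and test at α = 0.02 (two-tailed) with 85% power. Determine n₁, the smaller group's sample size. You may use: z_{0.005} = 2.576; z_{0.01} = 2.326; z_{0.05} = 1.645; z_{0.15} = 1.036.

n₁ = 55

With allocation ratio k = n₂/n₁ = 4, Var(x̄₁−x̄₂) = σ²(1/n₁ + 1/(k·n₁)) = σ²·(k+1)/(k·n₁).
So n₁ = (1 + 1/k)·((z_{α/2} + z_β)/d)² = 1.250 × (3.362/0.51)².
n₁ = 1.250 × 43.46 = 54.3.
Round up: n₁ = 55, giving n₂ = 4 × 55 = 220.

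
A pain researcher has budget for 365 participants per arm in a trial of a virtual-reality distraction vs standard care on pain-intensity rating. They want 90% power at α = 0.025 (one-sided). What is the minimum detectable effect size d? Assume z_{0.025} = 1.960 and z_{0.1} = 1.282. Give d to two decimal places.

For two independent groups of n = 365 each: d_min = (z_{α} + z_β)·√(2/n).
z-sum = 1.960 + 1.282 = 3.242.
d_min = 3.242 × √(2/365) = 3.242 × 0.0740 = 0.240.

d_min ≈ 0.24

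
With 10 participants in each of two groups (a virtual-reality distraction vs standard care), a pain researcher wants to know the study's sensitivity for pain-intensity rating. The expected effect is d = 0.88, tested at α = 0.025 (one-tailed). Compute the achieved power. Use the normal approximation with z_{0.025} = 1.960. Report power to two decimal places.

For two equal groups, power = Φ(d·√(n/2) − z_{α}).
d·√(n/2) = 0.88 × √(10/2) = 0.88 × 2.236 = 1.968.
z_β = 1.968 − 1.960 = 0.008.
Power = Φ(0.008) = 0.503.

power ≈ 0.50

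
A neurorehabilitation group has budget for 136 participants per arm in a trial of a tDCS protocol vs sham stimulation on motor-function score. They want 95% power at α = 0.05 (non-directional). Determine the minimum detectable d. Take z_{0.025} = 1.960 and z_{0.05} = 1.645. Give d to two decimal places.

For two independent groups of n = 136 each: d_min = (z_{α/2} + z_β)·√(2/n).
z-sum = 1.960 + 1.645 = 3.605.
d_min = 3.605 × √(2/136) = 3.605 × 0.1213 = 0.437.

d_min ≈ 0.44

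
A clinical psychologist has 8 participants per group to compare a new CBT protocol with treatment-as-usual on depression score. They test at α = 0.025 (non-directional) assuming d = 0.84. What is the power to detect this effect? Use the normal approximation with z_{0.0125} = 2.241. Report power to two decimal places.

For two equal groups, power = Φ(d·√(n/2) − z_{α/2}).
d·√(n/2) = 0.84 × √(8/2) = 0.84 × 2.000 = 1.680.
z_β = 1.680 − 2.241 = -0.561.
Power = Φ(-0.561) = 0.287.

power ≈ 0.29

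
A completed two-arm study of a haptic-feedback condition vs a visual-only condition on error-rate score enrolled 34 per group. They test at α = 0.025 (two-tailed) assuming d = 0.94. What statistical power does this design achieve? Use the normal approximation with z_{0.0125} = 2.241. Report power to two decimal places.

power ≈ 0.95

For two equal groups, power = Φ(d·√(n/2) − z_{α/2}).
d·√(n/2) = 0.94 × √(34/2) = 0.94 × 4.123 = 3.876.
z_β = 3.876 − 2.241 = 1.635.
Power = Φ(1.635) = 0.949.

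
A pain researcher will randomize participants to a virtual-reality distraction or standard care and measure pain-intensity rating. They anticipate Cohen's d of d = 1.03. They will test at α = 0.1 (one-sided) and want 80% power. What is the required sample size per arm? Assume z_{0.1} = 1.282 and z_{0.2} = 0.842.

For two independent groups with equal n: n = 2·((z_{α} + z_β) / d)².
z_{α} + z_β = 1.282 + 0.842 = 2.124.
n = 2 × (2.124 / 1.03)² = 2 × 2.062² = 2 × 4.25 = 8.5.
Round up to the next whole participant.

n = 9 per group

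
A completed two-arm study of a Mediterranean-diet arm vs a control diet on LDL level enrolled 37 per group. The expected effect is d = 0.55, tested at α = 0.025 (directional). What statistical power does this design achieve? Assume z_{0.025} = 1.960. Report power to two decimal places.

power ≈ 0.66

For two equal groups, power = Φ(d·√(n/2) − z_{α}).
d·√(n/2) = 0.55 × √(37/2) = 0.55 × 4.301 = 2.366.
z_β = 2.366 − 1.960 = 0.406.
Power = Φ(0.406) = 0.657.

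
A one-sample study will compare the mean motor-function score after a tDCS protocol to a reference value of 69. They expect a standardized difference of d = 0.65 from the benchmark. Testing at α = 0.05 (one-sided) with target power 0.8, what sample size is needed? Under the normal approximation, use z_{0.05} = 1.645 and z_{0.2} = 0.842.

n = 15

For a one-sample test: n = ((z_{α} + z_β) / d)².
z_{α} + z_β = 1.645 + 0.842 = 2.487.
n = (2.487 / 0.65)² = 3.826² = 14.64.
Round up.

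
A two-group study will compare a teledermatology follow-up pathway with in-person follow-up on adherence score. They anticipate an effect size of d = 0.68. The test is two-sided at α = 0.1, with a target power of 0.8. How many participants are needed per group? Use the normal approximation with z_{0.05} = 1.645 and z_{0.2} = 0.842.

For two independent groups with equal n: n = 2·((z_{α/2} + z_β) / d)².
z_{α/2} + z_β = 1.645 + 0.842 = 2.487.
n = 2 × (2.487 / 0.68)² = 2 × 3.657² = 2 × 13.38 = 26.8.
Round up to the next whole participant.

n = 27 per group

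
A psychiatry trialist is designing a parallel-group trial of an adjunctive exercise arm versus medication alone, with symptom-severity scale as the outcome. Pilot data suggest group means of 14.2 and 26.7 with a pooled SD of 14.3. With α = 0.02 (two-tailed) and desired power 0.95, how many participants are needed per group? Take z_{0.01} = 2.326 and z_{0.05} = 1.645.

Cohen's d = |M₁ − M₂| / SD_pooled = |14.2 − 26.7| / 14.3 = 12.5 / 14.3 = 0.874.
For two independent groups with equal n: n = 2·((z_{α/2} + z_β) / d)².
z_{α/2} + z_β = 2.326 + 1.645 = 3.971.
n = 2 × (3.971 / 0.874)² = 2 × 4.543² = 2 × 20.64 = 41.3.
Round up to the next whole participant.

n = 42 per group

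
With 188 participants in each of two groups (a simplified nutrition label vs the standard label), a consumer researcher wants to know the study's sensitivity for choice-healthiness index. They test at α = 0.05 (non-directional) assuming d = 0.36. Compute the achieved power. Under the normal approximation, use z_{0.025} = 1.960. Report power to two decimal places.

For two equal groups, power = Φ(d·√(n/2) − z_{α/2}).
d·√(n/2) = 0.36 × √(188/2) = 0.36 × 9.695 = 3.490.
z_β = 3.490 − 1.960 = 1.530.
Power = Φ(1.530) = 0.937.

power ≈ 0.94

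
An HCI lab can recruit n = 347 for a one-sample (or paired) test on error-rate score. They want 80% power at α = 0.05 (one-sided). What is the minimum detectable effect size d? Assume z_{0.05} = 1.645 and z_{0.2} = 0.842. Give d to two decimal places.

For a single sample (or paired design) of n = 347: d_min = (z_{α} + z_β)/√n.
z-sum = 1.645 + 0.842 = 2.487.
d_min = 2.487 / √347 = 2.487 / 18.628 = 0.134.

d_min ≈ 0.13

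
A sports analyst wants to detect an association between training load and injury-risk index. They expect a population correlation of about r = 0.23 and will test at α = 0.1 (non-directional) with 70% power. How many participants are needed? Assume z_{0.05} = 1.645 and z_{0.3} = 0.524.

n = 89

Fisher's z: C = ½·ln((1+r)/(1−r)) = ½·ln(1.5974) = 0.2342.
n = ((z_{α/2} + z_β)/C)² + 3.
(1.645 + 0.524) / 0.2342 = 2.169 / 0.2342 = 9.261.
n = 9.261² + 3 = 85.77 + 3 = 88.8.
Round up.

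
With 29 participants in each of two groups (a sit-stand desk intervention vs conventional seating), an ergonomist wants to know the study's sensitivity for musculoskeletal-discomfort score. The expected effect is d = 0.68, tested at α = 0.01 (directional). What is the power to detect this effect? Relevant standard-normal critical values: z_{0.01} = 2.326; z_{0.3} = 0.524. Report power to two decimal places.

For two equal groups, power = Φ(d·√(n/2) − z_{α}).
d·√(n/2) = 0.68 × √(29/2) = 0.68 × 3.808 = 2.589.
z_β = 2.589 − 2.326 = 0.263.
Power = Φ(0.263) = 0.604.

power ≈ 0.60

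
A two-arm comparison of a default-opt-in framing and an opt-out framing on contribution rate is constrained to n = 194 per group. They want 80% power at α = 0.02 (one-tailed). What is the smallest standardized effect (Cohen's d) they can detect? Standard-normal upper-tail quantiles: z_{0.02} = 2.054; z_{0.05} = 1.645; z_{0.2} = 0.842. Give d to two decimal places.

For two independent groups of n = 194 each: d_min = (z_{α} + z_β)·√(2/n).
z-sum = 2.054 + 0.842 = 2.896.
d_min = 2.896 × √(2/194) = 2.896 × 0.1015 = 0.294.

d_min ≈ 0.29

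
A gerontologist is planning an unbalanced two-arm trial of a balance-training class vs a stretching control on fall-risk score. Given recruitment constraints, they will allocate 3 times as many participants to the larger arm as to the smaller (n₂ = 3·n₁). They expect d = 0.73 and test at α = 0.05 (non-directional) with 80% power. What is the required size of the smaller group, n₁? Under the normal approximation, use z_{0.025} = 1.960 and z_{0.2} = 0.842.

n₁ = 20

With allocation ratio k = n₂/n₁ = 3, Var(x̄₁−x̄₂) = σ²(1/n₁ + 1/(k·n₁)) = σ²·(k+1)/(k·n₁).
So n₁ = (1 + 1/k)·((z_{α/2} + z_β)/d)² = 1.333 × (2.802/0.73)².
n₁ = 1.333 × 14.73 = 19.6.
Round up: n₁ = 20, giving n₂ = 3 × 20 = 60.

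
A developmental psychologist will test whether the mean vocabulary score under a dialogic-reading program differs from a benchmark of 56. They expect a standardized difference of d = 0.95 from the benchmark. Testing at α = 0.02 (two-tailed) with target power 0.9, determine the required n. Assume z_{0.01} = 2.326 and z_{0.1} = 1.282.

For a one-sample test: n = ((z_{α/2} + z_β) / d)².
z_{α/2} + z_β = 2.326 + 1.282 = 3.608.
n = (3.608 / 0.95)² = 3.798² = 14.42.
Round up.

n = 15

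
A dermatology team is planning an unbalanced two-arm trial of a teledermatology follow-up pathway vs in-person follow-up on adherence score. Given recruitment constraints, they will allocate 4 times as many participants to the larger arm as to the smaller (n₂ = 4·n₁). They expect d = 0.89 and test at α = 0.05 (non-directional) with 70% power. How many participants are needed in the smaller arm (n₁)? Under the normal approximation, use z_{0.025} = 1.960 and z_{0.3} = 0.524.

With allocation ratio k = n₂/n₁ = 4, Var(x̄₁−x̄₂) = σ²(1/n₁ + 1/(k·n₁)) = σ²·(k+1)/(k·n₁).
So n₁ = (1 + 1/k)·((z_{α/2} + z_β)/d)² = 1.250 × (2.484/0.89)².
n₁ = 1.250 × 7.79 = 9.7.
Round up: n₁ = 10, giving n₂ = 4 × 10 = 40.

n₁ = 10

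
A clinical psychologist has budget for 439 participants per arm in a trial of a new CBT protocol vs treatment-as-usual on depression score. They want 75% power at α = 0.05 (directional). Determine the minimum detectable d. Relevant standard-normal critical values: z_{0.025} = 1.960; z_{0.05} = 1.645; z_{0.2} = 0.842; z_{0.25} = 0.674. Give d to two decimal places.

d_min ≈ 0.16

For two independent groups of n = 439 each: d_min = (z_{α} + z_β)·√(2/n).
z-sum = 1.645 + 0.674 = 2.319.
d_min = 2.319 × √(2/439) = 2.319 × 0.0675 = 0.157.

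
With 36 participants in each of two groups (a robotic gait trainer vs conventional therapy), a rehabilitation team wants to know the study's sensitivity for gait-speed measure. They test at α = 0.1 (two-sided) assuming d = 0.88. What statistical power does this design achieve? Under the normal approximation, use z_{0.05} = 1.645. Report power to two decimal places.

power ≈ 0.98

For two equal groups, power = Φ(d·√(n/2) − z_{α/2}).
d·√(n/2) = 0.88 × √(36/2) = 0.88 × 4.243 = 3.734.
z_β = 3.734 − 1.645 = 2.089.
Power = Φ(2.089) = 0.982.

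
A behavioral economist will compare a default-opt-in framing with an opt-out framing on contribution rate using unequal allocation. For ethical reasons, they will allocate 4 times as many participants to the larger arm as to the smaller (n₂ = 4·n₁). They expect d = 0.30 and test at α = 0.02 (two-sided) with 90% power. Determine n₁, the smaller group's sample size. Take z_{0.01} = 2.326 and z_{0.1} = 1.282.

n₁ = 181

With allocation ratio k = n₂/n₁ = 4, Var(x̄₁−x̄₂) = σ²(1/n₁ + 1/(k·n₁)) = σ²·(k+1)/(k·n₁).
So n₁ = (1 + 1/k)·((z_{α/2} + z_β)/d)² = 1.250 × (3.608/0.30)².
n₁ = 1.250 × 144.64 = 180.8.
Round up: n₁ = 181, giving n₂ = 4 × 181 = 724.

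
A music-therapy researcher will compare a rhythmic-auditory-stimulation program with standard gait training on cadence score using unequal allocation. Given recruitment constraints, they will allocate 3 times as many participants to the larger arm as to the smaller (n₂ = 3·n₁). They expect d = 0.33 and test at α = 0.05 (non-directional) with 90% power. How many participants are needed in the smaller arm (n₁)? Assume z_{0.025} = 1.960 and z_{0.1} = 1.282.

n₁ = 129

With allocation ratio k = n₂/n₁ = 3, Var(x̄₁−x̄₂) = σ²(1/n₁ + 1/(k·n₁)) = σ²·(k+1)/(k·n₁).
So n₁ = (1 + 1/k)·((z_{α/2} + z_β)/d)² = 1.333 × (3.242/0.33)².
n₁ = 1.333 × 96.52 = 128.7.
Round up: n₁ = 129, giving n₂ = 3 × 129 = 387.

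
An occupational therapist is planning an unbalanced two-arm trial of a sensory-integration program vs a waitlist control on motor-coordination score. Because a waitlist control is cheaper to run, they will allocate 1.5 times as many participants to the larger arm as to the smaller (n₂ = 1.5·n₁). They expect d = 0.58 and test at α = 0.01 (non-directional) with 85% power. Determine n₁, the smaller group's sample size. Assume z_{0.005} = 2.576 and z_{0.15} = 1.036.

With allocation ratio k = n₂/n₁ = 1.5, Var(x̄₁−x̄₂) = σ²(1/n₁ + 1/(k·n₁)) = σ²·(k+1)/(k·n₁).
So n₁ = (1 + 1/k)·((z_{α/2} + z_β)/d)² = 1.667 × (3.612/0.58)².
n₁ = 1.667 × 38.78 = 64.6.
Round up: n₁ = 65, giving n₂ = ⌈1.5 × 65⌉ = ⌈97.5⌉ = 98.

n₁ = 65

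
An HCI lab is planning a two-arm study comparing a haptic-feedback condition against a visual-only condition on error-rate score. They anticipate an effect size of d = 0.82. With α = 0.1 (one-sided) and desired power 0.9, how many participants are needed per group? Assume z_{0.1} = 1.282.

For two independent groups with equal n: n = 2·((z_{α} + z_β) / d)².
z_{α} + z_β = 1.282 + 1.282 = 2.564.
n = 2 × (2.564 / 0.82)² = 2 × 3.127² = 2 × 9.78 = 19.6.
Round up to the next whole participant.

n = 20 per group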